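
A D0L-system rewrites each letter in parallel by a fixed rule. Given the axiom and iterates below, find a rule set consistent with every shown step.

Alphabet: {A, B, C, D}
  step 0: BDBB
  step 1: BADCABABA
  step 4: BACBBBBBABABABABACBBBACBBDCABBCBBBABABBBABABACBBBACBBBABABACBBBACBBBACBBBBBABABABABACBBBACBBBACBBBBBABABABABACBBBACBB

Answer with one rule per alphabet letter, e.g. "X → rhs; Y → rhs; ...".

  step 0 ⇒ step 1: BDBB ⇒ BA·DCA·BA·BA
    B ↦ BA
    D ↦ DCA
    A ↦ CBB  (constrained at step 1)
    C ↦ BB  (constrained at step 1)

A->CBB, B->BA, C->BB, D->DCA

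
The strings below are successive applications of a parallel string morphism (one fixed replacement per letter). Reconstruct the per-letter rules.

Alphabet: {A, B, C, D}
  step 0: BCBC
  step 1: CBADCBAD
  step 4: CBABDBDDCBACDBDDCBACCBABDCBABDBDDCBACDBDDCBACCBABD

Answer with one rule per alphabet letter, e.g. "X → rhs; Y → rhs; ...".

  step 0 ⇒ step 1: BCBC ⇒ CBA·D·CBA·D
    B ↦ CBA
    C ↦ D
    A ↦ C  (constrained at step 1)
    D ↦ BD  (constrained at step 1)

A->C, B->CBA, C->D, D->BD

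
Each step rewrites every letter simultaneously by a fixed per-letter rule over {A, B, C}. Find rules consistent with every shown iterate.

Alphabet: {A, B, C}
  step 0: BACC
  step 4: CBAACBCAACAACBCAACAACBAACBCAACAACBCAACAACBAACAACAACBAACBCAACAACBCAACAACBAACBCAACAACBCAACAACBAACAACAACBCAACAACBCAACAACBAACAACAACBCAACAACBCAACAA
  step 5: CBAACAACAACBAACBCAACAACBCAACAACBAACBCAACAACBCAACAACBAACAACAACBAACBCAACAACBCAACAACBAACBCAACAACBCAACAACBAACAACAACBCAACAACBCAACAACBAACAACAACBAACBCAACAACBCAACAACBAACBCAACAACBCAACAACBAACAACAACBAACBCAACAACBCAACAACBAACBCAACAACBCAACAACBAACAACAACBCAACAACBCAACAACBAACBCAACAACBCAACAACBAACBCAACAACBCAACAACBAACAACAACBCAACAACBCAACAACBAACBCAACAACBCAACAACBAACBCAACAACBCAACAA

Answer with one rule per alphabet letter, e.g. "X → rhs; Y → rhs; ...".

A->CAA, B->AA, C->CB

  step 4 ⇒ step 5: CBAACBCAACAACBCAACAACBAACBCAACAACBCAACAACBAACAACAACBAACBCAACAACBCAACAACBAACBCAACAACBCAACAACBAACAACAACBCAACAACBCAACAACBAACAACAACBCAACAACBCAACAA ⇒ CB·AA·CAA·CAA·CB·AA·CB·CAA·CAA·CB·CAA·CAA·CB·AA·CB·CAA·CAA·CB·CAA·CAA·CB·AA·CAA·CAA·CB·AA·CB·CAA·CAA·CB·CAA·CAA·CB·AA·CB·CAA·CAA·CB·CAA·CAA·CB·AA·CAA·CAA·CB·CAA·CAA·CB·CAA·CAA·CB·AA·CAA·CAA·CB·AA·CB·CAA·CAA·CB·CAA·CAA·CB·AA·CB·CAA·CAA·CB·CAA·CAA·CB·AA·CAA·CAA·CB·AA·CB·CAA·CAA·CB·CAA·CAA·CB·AA·CB·CAA·CAA·CB·CAA·CAA·CB·AA·CAA·CAA·CB·CAA·CAA·CB·CAA·CAA·CB·AA·CB·CAA·CAA·CB·CAA·CAA·CB·AA·CB·CAA·CAA·CB·CAA·CAA·CB·AA·CAA·CAA·CB·CAA·CAA·CB·CAA·CAA·CB·AA·CB·CAA·CAA·CB·CAA·CAA·CB·AA·CB·CAA·CAA·CB·CAA·CAA
    A ↦ CAA
    B ↦ AA
    C ↦ CB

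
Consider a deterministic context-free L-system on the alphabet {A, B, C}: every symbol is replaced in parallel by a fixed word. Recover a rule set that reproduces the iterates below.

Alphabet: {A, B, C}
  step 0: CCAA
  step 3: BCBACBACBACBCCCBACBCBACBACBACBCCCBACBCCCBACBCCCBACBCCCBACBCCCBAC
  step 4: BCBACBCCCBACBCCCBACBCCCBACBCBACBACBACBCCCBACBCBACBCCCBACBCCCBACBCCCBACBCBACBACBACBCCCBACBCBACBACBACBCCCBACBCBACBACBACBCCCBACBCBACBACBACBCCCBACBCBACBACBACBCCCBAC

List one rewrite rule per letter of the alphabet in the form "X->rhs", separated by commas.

A->CC, B->BC, C->BAC

  step 3 ⇒ step 4: BCBACBACBACBCCCBACBCBACBACBACBCCCBACBCCCBACBCCCBACBCCCBACBCCCBAC ⇒ BC·BAC·BC·CC·BAC·BC·CC·BAC·BC·CC·BAC·BC·BAC·BAC·BAC·BC·CC·BAC·BC·BAC·BC·CC·BAC·BC·CC·BAC·BC·CC·BAC·BC·BAC·BAC·BAC·BC·CC·BAC·BC·BAC·BAC·BAC·BC·CC·BAC·BC·BAC·BAC·BAC·BC·CC·BAC·BC·BAC·BAC·BAC·BC·CC·BAC·BC·BAC·BAC·BAC·BC·CC·BAC
    A ↦ CC
    B ↦ BC
    C ↦ BAC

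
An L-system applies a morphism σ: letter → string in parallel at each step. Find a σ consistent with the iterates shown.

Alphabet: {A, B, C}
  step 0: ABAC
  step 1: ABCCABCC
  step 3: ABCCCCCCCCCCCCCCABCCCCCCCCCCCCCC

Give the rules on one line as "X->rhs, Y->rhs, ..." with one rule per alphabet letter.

A->AB, B->CC, C->CC

  step 0 ⇒ step 1: ABAC ⇒ AB·CC·AB·CC
    A ↦ AB
    B ↦ CC
    C ↦ CC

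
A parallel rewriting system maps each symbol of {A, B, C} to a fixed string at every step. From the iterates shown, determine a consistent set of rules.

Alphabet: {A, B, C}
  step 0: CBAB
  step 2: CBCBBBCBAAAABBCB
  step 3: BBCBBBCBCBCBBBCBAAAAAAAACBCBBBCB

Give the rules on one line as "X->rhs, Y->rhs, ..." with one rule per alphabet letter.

  step 2 ⇒ step 3: CBCBBBCBAAAABBCB ⇒ BB·CB·BB·CB·CB·CB·BB·CB·AA·AA·AA·AA·CB·CB·BB·CB
    A ↦ AA
    B ↦ CB
    C ↦ BB

A->AA, B->CB, C->BB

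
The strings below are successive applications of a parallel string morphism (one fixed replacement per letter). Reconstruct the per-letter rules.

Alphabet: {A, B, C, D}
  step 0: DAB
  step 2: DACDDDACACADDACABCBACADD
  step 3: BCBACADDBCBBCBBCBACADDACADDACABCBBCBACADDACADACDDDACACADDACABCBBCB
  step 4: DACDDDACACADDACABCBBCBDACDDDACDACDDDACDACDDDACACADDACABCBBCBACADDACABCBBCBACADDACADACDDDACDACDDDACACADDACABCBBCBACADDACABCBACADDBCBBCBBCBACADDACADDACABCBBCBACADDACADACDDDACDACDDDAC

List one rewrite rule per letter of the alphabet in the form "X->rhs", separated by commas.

  step 3 ⇒ step 4: BCBACADDBCBBCBBCBACADDACADDACABCBBCBACADDACADACDDDACACADDACABCBBCB ⇒ DAC·DD·DAC·ACA·DD·ACA·BCB·BCB·DAC·DD·DAC·DAC·DD·DAC·DAC·DD·DAC·ACA·DD·ACA·BCB·BCB·ACA·DD·ACA·BCB·BCB·ACA·DD·ACA·DAC·DD·DAC·DAC·DD·DAC·ACA·DD·ACA·BCB·BCB·ACA·DD·ACA·BCB·ACA·DD·BCB·BCB·BCB·ACA·DD·ACA·DD·ACA·BCB·BCB·ACA·DD·ACA·DAC·DD·DAC·DAC·DD·DAC
    A ↦ ACA
    B ↦ DAC
    C ↦ DD
    D ↦ BCB

A->ACA, B->DAC, C->DD, D->BCB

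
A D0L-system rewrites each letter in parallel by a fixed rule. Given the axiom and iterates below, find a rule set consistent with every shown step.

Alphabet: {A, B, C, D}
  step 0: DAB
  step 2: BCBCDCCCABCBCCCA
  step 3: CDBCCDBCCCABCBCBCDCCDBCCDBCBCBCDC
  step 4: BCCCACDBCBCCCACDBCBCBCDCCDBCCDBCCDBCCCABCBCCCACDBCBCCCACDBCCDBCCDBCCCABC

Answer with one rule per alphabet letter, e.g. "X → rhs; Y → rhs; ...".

A->DC, B->CD, C->BC, D->CCA

  step 3 ⇒ step 4: CDBCCDBCCCABCBCBCDCCDBCCDBCBCBCDC ⇒ BC·CCA·CD·BC·BC·CCA·CD·BC·BC·BC·DC·CD·BC·CD·BC·CD·BC·CCA·BC·BC·CCA·CD·BC·BC·CCA·CD·BC·CD·BC·CD·BC·CCA·BC
    A ↦ DC
    B ↦ CD
    C ↦ BC
    D ↦ CCA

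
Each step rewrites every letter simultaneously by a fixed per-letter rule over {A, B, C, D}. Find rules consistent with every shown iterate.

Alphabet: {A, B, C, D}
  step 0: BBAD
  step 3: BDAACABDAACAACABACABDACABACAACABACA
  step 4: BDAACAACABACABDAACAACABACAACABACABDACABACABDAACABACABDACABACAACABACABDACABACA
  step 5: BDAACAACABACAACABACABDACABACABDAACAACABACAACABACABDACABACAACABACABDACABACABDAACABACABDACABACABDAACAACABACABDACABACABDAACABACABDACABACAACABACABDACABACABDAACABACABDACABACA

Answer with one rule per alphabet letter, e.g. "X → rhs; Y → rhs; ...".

  step 4 ⇒ step 5: BDAACAACABACABDAACAACABACAACABACABDACABACABDAACABACABDACABACAACABACABDACABACA ⇒ BD·A·ACA·ACA·B·ACA·ACA·B·ACA·BD·ACA·B·ACA·BD·A·ACA·ACA·B·ACA·ACA·B·ACA·BD·ACA·B·ACA·ACA·B·ACA·BD·ACA·B·ACA·BD·A·ACA·B·ACA·BD·ACA·B·ACA·BD·A·ACA·ACA·B·ACA·BD·ACA·B·ACA·BD·A·ACA·B·ACA·BD·ACA·B·ACA·ACA·B·ACA·BD·ACA·B·ACA·BD·A·ACA·B·ACA·BD·ACA·B·ACA
    A ↦ ACA
    B ↦ BD
    C ↦ B
    D ↦ A

A->ACA, B->BD, C->B, D->A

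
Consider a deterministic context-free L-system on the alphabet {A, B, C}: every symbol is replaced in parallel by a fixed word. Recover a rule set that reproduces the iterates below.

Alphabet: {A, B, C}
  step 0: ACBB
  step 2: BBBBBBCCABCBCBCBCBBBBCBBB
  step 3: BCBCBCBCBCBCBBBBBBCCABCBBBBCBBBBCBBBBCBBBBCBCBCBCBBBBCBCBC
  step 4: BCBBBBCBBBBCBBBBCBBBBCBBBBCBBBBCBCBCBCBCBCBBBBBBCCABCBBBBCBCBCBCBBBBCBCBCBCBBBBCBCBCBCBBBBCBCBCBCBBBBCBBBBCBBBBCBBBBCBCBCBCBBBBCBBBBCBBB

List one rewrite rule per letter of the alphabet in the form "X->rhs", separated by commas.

A->CCA, B->BC, C->BBB

  step 3 ⇒ step 4: BCBCBCBCBCBCBBBBBBCCABCBBBBCBBBBCBBBBCBBBBCBCBCBCBBBBCBCBC ⇒ BC·BBB·BC·BBB·BC·BBB·BC·BBB·BC·BBB·BC·BBB·BC·BC·BC·BC·BC·BC·BBB·BBB·CCA·BC·BBB·BC·BC·BC·BC·BBB·BC·BC·BC·BC·BBB·BC·BC·BC·BC·BBB·BC·BC·BC·BC·BBB·BC·BBB·BC·BBB·BC·BBB·BC·BC·BC·BC·BBB·BC·BBB·BC·BBB
    A ↦ CCA
    B ↦ BC
    C ↦ BBB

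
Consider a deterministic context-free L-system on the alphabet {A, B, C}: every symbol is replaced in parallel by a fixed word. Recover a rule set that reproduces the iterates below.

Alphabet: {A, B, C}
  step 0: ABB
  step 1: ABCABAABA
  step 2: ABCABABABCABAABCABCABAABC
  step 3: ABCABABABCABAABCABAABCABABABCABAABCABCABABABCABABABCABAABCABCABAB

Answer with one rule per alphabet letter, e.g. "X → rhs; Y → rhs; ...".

  step 2 ⇒ step 3: ABCABABABCABAABCABCABAABC ⇒ ABC·ABA·B·ABC·ABA·ABC·ABA·ABC·ABA·B·ABC·ABA·ABC·ABC·ABA·B·ABC·ABA·B·ABC·ABA·ABC·ABC·ABA·B
    A ↦ ABC
    B ↦ ABA
    C ↦ B

A->ABC, B->ABA, C->B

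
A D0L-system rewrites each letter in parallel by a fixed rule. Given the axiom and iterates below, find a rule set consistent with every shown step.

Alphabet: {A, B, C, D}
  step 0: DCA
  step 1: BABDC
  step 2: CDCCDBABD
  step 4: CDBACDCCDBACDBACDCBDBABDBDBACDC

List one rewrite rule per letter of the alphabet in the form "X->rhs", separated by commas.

  step 1 ⇒ step 2: BABDC ⇒ CD·C·CD·BA·BD
    A ↦ C
    B ↦ CD
    C ↦ BD
    D ↦ BA

A->C, B->CD, C->BD, D->BA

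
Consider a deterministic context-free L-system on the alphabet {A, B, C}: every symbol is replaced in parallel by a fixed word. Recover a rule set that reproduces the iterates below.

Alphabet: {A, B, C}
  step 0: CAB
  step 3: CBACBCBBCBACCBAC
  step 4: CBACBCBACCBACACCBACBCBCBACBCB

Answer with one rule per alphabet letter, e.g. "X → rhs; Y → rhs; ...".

  step 3 ⇒ step 4: CBACBCBBCBACCBAC ⇒ CB·AC·B·CB·AC·CB·AC·AC·CB·AC·B·CB·CB·AC·B·CB
    A ↦ B
    B ↦ AC
    C ↦ CB

A->B, B->AC, C->CB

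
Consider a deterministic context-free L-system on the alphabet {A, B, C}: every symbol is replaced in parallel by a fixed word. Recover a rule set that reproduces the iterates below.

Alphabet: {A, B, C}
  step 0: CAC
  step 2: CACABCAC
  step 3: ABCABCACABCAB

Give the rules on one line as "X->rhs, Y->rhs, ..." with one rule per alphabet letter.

  step 2 ⇒ step 3: CACABCAC ⇒ AB·C·AB·C·AC·AB·C·AB
    A ↦ C
    B ↦ AC
    C ↦ AB

A->C, B->AC, C->AB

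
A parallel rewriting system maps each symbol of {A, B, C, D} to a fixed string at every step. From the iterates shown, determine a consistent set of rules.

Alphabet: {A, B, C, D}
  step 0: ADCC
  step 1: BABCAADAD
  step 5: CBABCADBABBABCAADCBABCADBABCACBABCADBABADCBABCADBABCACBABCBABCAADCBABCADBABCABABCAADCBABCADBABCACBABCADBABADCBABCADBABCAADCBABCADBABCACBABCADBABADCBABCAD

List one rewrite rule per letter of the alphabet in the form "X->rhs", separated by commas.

A->BAB, B->C, C->AD, D->CA

  step 0 ⇒ step 1: ADCC ⇒ BAB·CA·AD·AD
    A ↦ BAB
    C ↦ AD
    D ↦ CA
    B ↦ C  (constrained at step 1)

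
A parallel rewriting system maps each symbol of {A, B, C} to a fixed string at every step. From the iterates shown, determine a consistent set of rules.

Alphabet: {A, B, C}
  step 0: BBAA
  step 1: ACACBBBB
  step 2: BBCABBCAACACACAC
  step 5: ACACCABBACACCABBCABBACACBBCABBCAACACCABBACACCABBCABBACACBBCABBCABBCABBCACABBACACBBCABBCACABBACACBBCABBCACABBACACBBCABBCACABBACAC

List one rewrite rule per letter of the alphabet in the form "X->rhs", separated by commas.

  step 1 ⇒ step 2: ACACBBBB ⇒ BB·CA·BB·CA·AC·AC·AC·AC
    A ↦ BB
    B ↦ AC
    C ↦ CA

A->BB, B->AC, C->CA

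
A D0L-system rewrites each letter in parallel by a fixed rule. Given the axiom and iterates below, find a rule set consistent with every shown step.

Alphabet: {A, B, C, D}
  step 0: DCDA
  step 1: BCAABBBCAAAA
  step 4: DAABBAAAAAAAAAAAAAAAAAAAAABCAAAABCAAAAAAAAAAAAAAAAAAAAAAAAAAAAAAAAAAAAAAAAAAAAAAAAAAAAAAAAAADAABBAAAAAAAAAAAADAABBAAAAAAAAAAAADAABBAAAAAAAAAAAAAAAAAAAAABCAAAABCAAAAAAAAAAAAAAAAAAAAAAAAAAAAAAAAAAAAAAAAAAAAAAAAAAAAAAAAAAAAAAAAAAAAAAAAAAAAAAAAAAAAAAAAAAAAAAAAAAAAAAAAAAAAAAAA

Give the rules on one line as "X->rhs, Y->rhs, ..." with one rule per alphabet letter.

A->AAA, B->DA, C->ABB, D->BCA

  step 0 ⇒ step 1: DCDA ⇒ BCA·ABB·BCA·AAA
    A ↦ AAA
    C ↦ ABB
    D ↦ BCA
    B ↦ DA  (constrained at step 1)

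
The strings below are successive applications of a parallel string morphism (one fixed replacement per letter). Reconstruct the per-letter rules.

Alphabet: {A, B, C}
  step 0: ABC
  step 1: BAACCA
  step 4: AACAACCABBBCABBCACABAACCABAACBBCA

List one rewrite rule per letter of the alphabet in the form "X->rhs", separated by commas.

A->B, B->AAC, C->CA

  step 0 ⇒ step 1: ABC ⇒ B·AAC·CA
    A ↦ B
    B ↦ AAC
    C ↦ CA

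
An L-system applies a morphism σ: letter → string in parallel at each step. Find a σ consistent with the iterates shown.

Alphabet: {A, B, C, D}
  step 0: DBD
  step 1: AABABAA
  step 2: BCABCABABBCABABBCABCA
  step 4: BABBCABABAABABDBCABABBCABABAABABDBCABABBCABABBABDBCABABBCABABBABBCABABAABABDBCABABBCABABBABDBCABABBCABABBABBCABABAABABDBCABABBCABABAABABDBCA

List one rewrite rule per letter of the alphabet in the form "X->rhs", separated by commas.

A->BCA, B->BAB, C->D, D->AA

  step 1 ⇒ step 2: AABABAA ⇒ BCA·BCA·BAB·BCA·BAB·BCA·BCA
    A ↦ BCA
    B ↦ BAB
    C ↦ D  (constrained at step 2)
  step 0 ⇒ step 1: DBD ⇒ AA·BAB·AA
    D ↦ AA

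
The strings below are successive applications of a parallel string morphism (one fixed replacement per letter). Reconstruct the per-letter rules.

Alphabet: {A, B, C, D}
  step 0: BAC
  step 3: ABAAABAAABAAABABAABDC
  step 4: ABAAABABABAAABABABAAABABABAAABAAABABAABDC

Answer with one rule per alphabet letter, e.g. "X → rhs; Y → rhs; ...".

A->AB, B->AA, C->DC, D->B

  step 3 ⇒ step 4: ABAAABAAABAAABABAABDC ⇒ AB·AA·AB·AB·AB·AA·AB·AB·AB·AA·AB·AB·AB·AA·AB·AA·AB·AB·AA·B·DC
    A ↦ AB
    B ↦ AA
    C ↦ DC
    D ↦ B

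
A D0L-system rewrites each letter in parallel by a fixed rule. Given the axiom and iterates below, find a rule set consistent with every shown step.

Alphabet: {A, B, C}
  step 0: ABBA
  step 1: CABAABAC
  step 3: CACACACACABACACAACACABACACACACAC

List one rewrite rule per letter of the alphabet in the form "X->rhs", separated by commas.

A->C, B->ABA, C->ACA

  step 0 ⇒ step 1: ABBA ⇒ C·ABA·ABA·C
    A ↦ C
    B ↦ ABA
    C ↦ ACA  (constrained at step 1)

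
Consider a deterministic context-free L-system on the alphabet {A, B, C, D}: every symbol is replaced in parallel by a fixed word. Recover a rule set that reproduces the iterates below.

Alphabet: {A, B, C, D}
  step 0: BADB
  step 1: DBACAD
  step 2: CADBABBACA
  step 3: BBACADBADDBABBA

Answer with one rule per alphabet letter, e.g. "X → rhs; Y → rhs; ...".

A->BA, B->D, C->B, D->CA

  step 2 ⇒ step 3: CADBABBACA ⇒ B·BA·CA·D·BA·D·D·BA·B·BA
    A ↦ BA
    B ↦ D
    C ↦ B
    D ↦ CA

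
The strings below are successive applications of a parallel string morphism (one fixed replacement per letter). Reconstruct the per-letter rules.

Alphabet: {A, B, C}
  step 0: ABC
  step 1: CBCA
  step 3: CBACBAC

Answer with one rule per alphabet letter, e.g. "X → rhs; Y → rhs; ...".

A->CB, B->C, C->A

  step 0 ⇒ step 1: ABC ⇒ CB·C·A
    A ↦ CB
    B ↦ C
    C ↦ A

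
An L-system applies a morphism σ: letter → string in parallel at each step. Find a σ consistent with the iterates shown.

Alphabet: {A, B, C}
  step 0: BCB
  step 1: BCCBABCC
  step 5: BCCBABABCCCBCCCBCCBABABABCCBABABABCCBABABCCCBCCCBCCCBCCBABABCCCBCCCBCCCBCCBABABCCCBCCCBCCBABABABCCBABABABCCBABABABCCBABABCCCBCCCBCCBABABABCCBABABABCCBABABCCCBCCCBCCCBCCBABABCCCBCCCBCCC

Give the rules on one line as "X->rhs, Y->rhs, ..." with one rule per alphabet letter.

A->C, B->BCC, C->BA

  step 0 ⇒ step 1: BCB ⇒ BCC·BA·BCC
    B ↦ BCC
    C ↦ BA
    A ↦ C  (constrained at step 1)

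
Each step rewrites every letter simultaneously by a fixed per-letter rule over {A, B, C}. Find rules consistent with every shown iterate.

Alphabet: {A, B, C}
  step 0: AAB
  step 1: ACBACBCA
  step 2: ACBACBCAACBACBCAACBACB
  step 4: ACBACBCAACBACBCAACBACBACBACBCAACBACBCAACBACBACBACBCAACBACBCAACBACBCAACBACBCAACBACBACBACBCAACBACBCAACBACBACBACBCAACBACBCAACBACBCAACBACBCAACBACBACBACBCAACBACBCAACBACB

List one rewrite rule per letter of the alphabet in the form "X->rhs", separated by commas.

A->ACB, B->CA, C->ACB

  step 1 ⇒ step 2: ACBACBCA ⇒ ACB·ACB·CA·ACB·ACB·CA·ACB·ACB
    A ↦ ACB
    B ↦ CA
    C ↦ ACB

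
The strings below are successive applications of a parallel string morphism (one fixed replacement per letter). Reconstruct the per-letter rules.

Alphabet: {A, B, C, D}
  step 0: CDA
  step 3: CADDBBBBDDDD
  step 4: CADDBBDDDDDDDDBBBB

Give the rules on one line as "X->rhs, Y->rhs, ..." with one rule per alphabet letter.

A->DD, B->DD, C->CA, D->B

  step 3 ⇒ step 4: CADDBBBBDDDD ⇒ CA·DD·B·B·DD·DD·DD·DD·B·B·B·B
    A ↦ DD
    B ↦ DD
    C ↦ CA
    D ↦ B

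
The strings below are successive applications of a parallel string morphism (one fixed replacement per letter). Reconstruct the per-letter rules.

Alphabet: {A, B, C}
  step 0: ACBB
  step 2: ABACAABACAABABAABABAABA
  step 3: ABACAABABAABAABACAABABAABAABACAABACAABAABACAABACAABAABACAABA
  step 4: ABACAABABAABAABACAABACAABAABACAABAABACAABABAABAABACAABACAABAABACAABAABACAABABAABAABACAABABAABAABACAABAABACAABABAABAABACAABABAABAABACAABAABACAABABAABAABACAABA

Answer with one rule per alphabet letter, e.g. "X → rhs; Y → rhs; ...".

  step 3 ⇒ step 4: ABACAABABAABAABACAABABAABAABACAABACAABAABACAABACAABAABACAABA ⇒ ABA·CA·ABA·BA·ABA·ABA·CA·ABA·CA·ABA·ABA·CA·ABA·ABA·CA·ABA·BA·ABA·ABA·CA·ABA·CA·ABA·ABA·CA·ABA·ABA·CA·ABA·BA·ABA·ABA·CA·ABA·BA·ABA·ABA·CA·ABA·ABA·CA·ABA·BA·ABA·ABA·CA·ABA·BA·ABA·ABA·CA·ABA·ABA·CA·ABA·BA·ABA·ABA·CA·ABA
    A ↦ ABA
    B ↦ CA
    C ↦ BA

A->ABA, B->CA, C->BA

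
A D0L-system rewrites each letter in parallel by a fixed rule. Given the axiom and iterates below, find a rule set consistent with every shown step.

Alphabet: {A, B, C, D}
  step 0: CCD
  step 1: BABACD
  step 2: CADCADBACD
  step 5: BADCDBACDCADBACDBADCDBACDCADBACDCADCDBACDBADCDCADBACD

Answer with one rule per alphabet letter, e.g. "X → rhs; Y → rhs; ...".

A->D, B->CA, C->BA, D->CD

  step 1 ⇒ step 2: BABACD ⇒ CA·D·CA·D·BA·CD
    A ↦ D
    B ↦ CA
    C ↦ BA
    D ↦ CD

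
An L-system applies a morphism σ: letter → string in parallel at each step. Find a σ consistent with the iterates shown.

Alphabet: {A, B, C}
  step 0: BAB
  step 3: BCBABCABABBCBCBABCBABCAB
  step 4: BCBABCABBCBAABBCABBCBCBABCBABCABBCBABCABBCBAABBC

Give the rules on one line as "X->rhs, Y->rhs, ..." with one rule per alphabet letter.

A->AB, B->BC, C->BA

  step 3 ⇒ step 4: BCBABCABABBCBCBABCBABCAB ⇒ BC·BA·BC·AB·BC·BA·AB·BC·AB·BC·BC·BA·BC·BA·BC·AB·BC·BA·BC·AB·BC·BA·AB·BC
    A ↦ AB
    B ↦ BC
    C ↦ BA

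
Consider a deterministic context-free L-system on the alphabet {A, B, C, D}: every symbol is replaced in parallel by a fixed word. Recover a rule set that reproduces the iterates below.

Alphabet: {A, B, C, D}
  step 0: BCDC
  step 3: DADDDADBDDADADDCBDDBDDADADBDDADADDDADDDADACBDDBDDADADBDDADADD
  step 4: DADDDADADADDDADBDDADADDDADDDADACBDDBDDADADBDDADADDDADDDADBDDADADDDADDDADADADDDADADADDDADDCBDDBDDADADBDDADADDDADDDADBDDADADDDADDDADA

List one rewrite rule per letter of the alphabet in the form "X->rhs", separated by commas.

A->DD, B->DBD, C->CBD, D->DA

  step 3 ⇒ step 4: DADDDADBDDADADDCBDDBDDADADBDDADADDDADDDADACBDDBDDADADBDDADADD ⇒ DA·DD·DA·DA·DA·DD·DA·DBD·DA·DA·DD·DA·DD·DA·DA·CBD·DBD·DA·DA·DBD·DA·DA·DD·DA·DD·DA·DBD·DA·DA·DD·DA·DD·DA·DA·DA·DD·DA·DA·DA·DD·DA·DD·CBD·DBD·DA·DA·DBD·DA·DA·DD·DA·DD·DA·DBD·DA·DA·DD·DA·DD·DA·DA
    A ↦ DD
    B ↦ DBD
    C ↦ CBD
    D ↦ DA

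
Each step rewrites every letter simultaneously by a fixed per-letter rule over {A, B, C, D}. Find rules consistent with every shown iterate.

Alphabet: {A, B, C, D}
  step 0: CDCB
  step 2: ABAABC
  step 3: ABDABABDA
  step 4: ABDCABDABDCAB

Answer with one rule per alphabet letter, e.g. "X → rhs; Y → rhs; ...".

  step 3 ⇒ step 4: ABDABABDA ⇒ AB·D·C·AB·D·AB·D·C·AB
    A ↦ AB
    B ↦ D
    D ↦ C
  step 2 ⇒ step 3: ABAABC ⇒ AB·D·AB·AB·D·A
    C ↦ A

A->AB, B->D, C->A, D->C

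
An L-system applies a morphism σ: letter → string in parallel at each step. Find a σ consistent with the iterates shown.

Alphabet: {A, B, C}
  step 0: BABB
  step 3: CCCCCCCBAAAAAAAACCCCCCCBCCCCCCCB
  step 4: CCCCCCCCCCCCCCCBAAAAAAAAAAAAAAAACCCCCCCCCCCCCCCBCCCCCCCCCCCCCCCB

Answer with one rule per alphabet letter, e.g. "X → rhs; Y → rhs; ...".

  step 3 ⇒ step 4: CCCCCCCBAAAAAAAACCCCCCCBCCCCCCCB ⇒ CC·CC·CC·CC·CC·CC·CC·CB·AA·AA·AA·AA·AA·AA·AA·AA·CC·CC·CC·CC·CC·CC·CC·CB·CC·CC·CC·CC·CC·CC·CC·CB
    A ↦ AA
    B ↦ CB
    C ↦ CC

A->AA, B->CB, C->CC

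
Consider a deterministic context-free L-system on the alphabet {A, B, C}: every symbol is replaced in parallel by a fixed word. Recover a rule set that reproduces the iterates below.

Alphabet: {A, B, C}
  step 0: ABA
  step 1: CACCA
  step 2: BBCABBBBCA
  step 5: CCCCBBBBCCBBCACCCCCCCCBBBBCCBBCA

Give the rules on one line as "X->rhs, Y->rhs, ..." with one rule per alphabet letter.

  step 1 ⇒ step 2: CACCA ⇒ BB·CA·BB·BB·CA
    A ↦ CA
    C ↦ BB
  step 0 ⇒ step 1: ABA ⇒ CA·C·CA
    B ↦ C

A->CA, B->C, C->BB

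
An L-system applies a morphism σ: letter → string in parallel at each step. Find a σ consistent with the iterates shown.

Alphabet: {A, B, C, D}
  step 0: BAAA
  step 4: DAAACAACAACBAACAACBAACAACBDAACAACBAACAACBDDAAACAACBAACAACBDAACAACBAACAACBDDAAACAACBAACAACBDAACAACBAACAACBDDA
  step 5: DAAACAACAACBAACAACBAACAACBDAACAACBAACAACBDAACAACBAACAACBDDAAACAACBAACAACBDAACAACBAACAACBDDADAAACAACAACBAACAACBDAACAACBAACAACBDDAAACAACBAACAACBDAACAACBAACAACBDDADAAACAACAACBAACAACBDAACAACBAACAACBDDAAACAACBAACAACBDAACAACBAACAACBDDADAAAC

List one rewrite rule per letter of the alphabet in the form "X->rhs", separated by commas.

  step 4 ⇒ step 5: DAAACAACAACBAACAACBAACAACBDAACAACBAACAACBDDAAACAACBAACAACBDAACAACBAACAACBDDAAACAACBAACAACBDAACAACBAACAACBDDA ⇒ DA·AAC·AAC·AAC·B·AAC·AAC·B·AAC·AAC·B·D·AAC·AAC·B·AAC·AAC·B·D·AAC·AAC·B·AAC·AAC·B·D·DA·AAC·AAC·B·AAC·AAC·B·D·AAC·AAC·B·AAC·AAC·B·D·DA·DA·AAC·AAC·AAC·B·AAC·AAC·B·D·AAC·AAC·B·AAC·AAC·B·D·DA·AAC·AAC·B·AAC·AAC·B·D·AAC·AAC·B·AAC·AAC·B·D·DA·DA·AAC·AAC·AAC·B·AAC·AAC·B·D·AAC·AAC·B·AAC·AAC·B·D·DA·AAC·AAC·B·AAC·AAC·B·D·AAC·AAC·B·AAC·AAC·B·D·DA·DA·AAC
    A ↦ AAC
    B ↦ D
    C ↦ B
    D ↦ DA

A->AAC, B->D, C->B, D->DA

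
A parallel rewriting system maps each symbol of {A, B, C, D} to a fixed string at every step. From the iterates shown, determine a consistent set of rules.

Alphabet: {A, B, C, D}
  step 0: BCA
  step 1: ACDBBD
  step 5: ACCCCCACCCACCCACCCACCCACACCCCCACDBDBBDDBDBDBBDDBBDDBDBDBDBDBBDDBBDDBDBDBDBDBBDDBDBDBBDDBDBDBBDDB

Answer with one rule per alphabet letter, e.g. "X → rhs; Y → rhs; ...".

  step 0 ⇒ step 1: BCA ⇒ AC·DB·BD
    A ↦ BD
    B ↦ AC
    C ↦ DB
    D ↦ CC  (constrained at step 1)

A->BD, B->AC, C->DB, D->CC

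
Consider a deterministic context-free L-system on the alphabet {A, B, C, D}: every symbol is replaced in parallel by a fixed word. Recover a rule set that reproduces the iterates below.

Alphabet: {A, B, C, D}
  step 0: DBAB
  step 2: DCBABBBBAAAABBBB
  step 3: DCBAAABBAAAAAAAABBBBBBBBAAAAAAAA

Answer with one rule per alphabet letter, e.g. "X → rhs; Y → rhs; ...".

A->BB, B->AA, C->BA, D->DC

  step 2 ⇒ step 3: DCBABBBBAAAABBBB ⇒ DC·BA·AA·BB·AA·AA·AA·AA·BB·BB·BB·BB·AA·AA·AA·AA
    A ↦ BB
    B ↦ AA
    C ↦ BA
    D ↦ DC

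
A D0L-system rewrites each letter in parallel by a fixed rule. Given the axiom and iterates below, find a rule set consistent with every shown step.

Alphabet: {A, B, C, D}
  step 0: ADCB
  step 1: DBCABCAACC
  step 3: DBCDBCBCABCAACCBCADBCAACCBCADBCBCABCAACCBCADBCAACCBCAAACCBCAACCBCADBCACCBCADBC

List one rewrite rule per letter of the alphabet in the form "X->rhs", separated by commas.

  step 0 ⇒ step 1: ADCB ⇒ DBC·A·BCA·ACC
    A ↦ DBC
    B ↦ ACC
    C ↦ BCA
    D ↦ A

A->DBC, B->ACC, C->BCA, D->A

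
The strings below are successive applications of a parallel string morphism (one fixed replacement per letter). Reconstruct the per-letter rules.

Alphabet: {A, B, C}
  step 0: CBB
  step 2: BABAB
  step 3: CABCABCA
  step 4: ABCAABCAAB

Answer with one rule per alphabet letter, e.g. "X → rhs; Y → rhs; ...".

A->B, B->CA, C->A

  step 3 ⇒ step 4: CABCABCA ⇒ A·B·CA·A·B·CA·A·B
    A ↦ B
    B ↦ CA
    C ↦ A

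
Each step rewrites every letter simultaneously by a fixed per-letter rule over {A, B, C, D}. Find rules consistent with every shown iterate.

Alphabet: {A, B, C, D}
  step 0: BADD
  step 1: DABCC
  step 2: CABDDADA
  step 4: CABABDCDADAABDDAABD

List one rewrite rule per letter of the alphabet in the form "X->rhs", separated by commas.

A->AB, B->D, C->DA, D->C

  step 1 ⇒ step 2: DABCC ⇒ C·AB·D·DA·DA
    A ↦ AB
    B ↦ D
    C ↦ DA
    D ↦ C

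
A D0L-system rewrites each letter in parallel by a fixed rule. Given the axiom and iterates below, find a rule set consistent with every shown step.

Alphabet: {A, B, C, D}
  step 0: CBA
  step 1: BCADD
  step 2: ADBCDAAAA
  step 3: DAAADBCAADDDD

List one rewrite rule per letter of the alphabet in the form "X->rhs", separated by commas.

  step 2 ⇒ step 3: ADBCDAAAA ⇒ D·AA·AD·BC·AA·D·D·D·D
    A ↦ D
    B ↦ AD
    C ↦ BC
    D ↦ AA

A->D, B->AD, C->BC, D->AA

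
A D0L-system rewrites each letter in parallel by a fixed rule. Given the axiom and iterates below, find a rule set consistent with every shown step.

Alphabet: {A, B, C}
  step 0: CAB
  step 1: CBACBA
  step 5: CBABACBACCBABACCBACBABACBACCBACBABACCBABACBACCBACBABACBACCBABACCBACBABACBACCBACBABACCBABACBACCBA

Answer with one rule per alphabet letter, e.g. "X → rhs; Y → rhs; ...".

A->C, B->BA, C->CBA

  step 0 ⇒ step 1: CAB ⇒ CBA·C·BA
    A ↦ C
    B ↦ BA
    C ↦ CBA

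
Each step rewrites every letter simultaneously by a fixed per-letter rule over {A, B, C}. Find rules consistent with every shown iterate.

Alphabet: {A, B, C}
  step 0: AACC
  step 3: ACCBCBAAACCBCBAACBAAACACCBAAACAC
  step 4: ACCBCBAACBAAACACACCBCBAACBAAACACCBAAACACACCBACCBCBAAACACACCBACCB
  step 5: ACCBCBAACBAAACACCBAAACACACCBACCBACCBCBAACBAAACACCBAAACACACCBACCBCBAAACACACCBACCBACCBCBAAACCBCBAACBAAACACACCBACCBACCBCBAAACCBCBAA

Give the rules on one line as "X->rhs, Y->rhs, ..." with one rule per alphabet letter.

  step 4 ⇒ step 5: ACCBCBAACBAAACACACCBCBAACBAAACACCBAAACACACCBACCBCBAAACACACCBACCB ⇒ AC·CB·CB·AA·CB·AA·AC·AC·CB·AA·AC·AC·AC·CB·AC·CB·AC·CB·CB·AA·CB·AA·AC·AC·CB·AA·AC·AC·AC·CB·AC·CB·CB·AA·AC·AC·AC·CB·AC·CB·AC·CB·CB·AA·AC·CB·CB·AA·CB·AA·AC·AC·AC·CB·AC·CB·AC·CB·CB·AA·AC·CB·CB·AA
    A ↦ AC
    B ↦ AA
    C ↦ CB

A->AC, B->AA, C->CB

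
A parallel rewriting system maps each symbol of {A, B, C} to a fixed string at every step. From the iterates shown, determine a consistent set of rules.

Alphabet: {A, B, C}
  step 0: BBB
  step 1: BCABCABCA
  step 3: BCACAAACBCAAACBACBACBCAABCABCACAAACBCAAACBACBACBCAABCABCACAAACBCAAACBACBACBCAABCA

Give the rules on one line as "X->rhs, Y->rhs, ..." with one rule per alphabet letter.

  step 0 ⇒ step 1: BBB ⇒ BCA·BCA·BCA
    B ↦ BCA
    A ↦ ACB  (constrained at step 1)
    C ↦ CAA  (constrained at step 1)

A->ACB, B->BCA, C->CAA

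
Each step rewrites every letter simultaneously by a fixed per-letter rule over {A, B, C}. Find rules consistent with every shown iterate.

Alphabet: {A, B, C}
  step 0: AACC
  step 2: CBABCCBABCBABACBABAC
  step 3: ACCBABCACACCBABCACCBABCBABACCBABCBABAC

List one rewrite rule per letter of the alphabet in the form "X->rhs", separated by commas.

A->BAB, B->C, C->AC

  step 2 ⇒ step 3: CBABCCBABCBABACBABAC ⇒ AC·C·BAB·C·AC·AC·C·BAB·C·AC·C·BAB·C·BAB·AC·C·BAB·C·BAB·AC
    A ↦ BAB
    B ↦ C
    C ↦ AC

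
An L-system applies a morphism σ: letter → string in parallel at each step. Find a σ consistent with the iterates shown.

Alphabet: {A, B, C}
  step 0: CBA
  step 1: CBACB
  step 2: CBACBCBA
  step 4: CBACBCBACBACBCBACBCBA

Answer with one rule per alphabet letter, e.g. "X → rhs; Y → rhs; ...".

  step 1 ⇒ step 2: CBACB ⇒ CB·A·CB·CB·A
    A ↦ CB
    B ↦ A
    C ↦ CB

A->CB, B->A, C->CB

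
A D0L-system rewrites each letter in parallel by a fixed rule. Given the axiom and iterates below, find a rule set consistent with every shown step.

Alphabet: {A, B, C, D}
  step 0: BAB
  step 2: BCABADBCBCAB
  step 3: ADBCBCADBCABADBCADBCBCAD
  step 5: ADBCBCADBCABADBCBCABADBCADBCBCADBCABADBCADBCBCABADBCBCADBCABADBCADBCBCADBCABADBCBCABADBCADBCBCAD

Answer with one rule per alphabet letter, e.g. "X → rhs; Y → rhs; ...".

  step 2 ⇒ step 3: BCABADBCBCAB ⇒ AD·BC·BC·AD·BC·AB·AD·BC·AD·BC·BC·AD
    A ↦ BC
    B ↦ AD
    C ↦ BC
    D ↦ AB

A->BC, B->AD, C->BC, D->AB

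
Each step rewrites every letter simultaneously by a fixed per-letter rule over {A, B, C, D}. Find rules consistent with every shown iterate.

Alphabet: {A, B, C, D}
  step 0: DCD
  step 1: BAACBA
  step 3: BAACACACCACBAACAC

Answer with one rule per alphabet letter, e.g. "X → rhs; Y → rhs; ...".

  step 0 ⇒ step 1: DCD ⇒ BA·AC·BA
    C ↦ AC
    D ↦ BA
    A ↦ C  (constrained at step 1)
    B ↦ DC  (constrained at step 1)

A->C, B->DC, C->AC, D->BA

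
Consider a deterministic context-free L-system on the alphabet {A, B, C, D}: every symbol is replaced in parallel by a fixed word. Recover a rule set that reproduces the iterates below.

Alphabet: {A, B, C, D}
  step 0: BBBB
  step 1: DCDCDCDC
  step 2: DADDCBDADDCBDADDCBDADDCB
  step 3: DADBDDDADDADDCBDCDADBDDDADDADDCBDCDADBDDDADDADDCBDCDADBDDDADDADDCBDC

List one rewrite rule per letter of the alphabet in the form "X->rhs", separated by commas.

A->BDD, B->DC, C->DCB, D->DAD

  step 2 ⇒ step 3: DADDCBDADDCBDADDCBDADDCB ⇒ DAD·BDD·DAD·DAD·DCB·DC·DAD·BDD·DAD·DAD·DCB·DC·DAD·BDD·DAD·DAD·DCB·DC·DAD·BDD·DAD·DAD·DCB·DC
    A ↦ BDD
    B ↦ DC
    C ↦ DCB
    D ↦ DAD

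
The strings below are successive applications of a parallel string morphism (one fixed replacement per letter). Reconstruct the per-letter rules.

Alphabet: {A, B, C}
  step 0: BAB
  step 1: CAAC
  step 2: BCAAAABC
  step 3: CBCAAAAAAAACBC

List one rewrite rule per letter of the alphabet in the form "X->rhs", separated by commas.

A->AA, B->C, C->BC

  step 2 ⇒ step 3: BCAAAABC ⇒ C·BC·AA·AA·AA·AA·C·BC
    A ↦ AA
    B ↦ C
    C ↦ BC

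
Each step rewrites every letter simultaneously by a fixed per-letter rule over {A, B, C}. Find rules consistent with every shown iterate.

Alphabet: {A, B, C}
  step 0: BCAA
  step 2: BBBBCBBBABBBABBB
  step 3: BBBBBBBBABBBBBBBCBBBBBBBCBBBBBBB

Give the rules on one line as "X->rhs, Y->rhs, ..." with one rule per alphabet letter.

A->CB, B->BB, C->AB

  step 2 ⇒ step 3: BBBBCBBBABBBABBB ⇒ BB·BB·BB·BB·AB·BB·BB·BB·CB·BB·BB·BB·CB·BB·BB·BB
    A ↦ CB
    B ↦ BB
    C ↦ AB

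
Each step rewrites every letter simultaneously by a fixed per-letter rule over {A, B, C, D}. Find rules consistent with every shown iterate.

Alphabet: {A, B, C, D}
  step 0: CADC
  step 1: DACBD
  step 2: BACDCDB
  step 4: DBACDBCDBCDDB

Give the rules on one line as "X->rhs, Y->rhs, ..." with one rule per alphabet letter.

A->AC, B->CD, C->D, D->B

  step 1 ⇒ step 2: DACBD ⇒ B·AC·D·CD·B
    A ↦ AC
    B ↦ CD
    C ↦ D
    D ↦ B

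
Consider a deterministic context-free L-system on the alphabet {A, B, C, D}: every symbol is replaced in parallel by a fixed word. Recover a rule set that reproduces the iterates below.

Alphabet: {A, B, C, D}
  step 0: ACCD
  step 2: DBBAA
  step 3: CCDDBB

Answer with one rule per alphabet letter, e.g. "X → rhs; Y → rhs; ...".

  step 2 ⇒ step 3: DBBAA ⇒ CC·D·D·B·B
    A ↦ B
    B ↦ D
    D ↦ CC
    C ↦ A  (constrained at step 0)

A->B, B->D, C->A, D->CC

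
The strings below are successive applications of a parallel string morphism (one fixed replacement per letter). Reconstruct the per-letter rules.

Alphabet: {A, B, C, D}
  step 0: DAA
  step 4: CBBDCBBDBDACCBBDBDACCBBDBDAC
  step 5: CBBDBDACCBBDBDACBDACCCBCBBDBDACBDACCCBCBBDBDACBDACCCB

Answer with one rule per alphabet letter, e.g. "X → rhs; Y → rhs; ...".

  step 4 ⇒ step 5: CBBDCBBDBDACCBBDBDACCBBDBDAC ⇒ CB·BD·BD·AC·CB·BD·BD·AC·BD·AC·C·CB·CB·BD·BD·AC·BD·AC·C·CB·CB·BD·BD·AC·BD·AC·C·CB
    A ↦ C
    B ↦ BD
    C ↦ CB
    D ↦ AC

A->C, B->BD, C->CB, D->AC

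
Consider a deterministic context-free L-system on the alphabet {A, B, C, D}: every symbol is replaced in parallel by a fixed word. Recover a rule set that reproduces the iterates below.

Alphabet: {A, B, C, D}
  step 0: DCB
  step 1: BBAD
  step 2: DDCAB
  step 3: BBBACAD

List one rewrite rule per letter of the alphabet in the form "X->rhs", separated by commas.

  step 2 ⇒ step 3: DDCAB ⇒ B·B·BA·CA·D
    A ↦ CA
    B ↦ D
    C ↦ BA
    D ↦ B

A->CA, B->D, C->BA, D->B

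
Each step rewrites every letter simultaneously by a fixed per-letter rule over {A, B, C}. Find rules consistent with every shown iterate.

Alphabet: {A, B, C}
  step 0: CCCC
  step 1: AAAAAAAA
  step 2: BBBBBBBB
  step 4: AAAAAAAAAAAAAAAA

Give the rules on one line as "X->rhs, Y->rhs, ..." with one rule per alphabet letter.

  step 1 ⇒ step 2: AAAAAAAA ⇒ B·B·B·B·B·B·B·B
    A ↦ B
    B ↦ C  (constrained at step 2)
  step 0 ⇒ step 1: CCCC ⇒ AA·AA·AA·AA
    C ↦ AA

A->B, B->C, C->AA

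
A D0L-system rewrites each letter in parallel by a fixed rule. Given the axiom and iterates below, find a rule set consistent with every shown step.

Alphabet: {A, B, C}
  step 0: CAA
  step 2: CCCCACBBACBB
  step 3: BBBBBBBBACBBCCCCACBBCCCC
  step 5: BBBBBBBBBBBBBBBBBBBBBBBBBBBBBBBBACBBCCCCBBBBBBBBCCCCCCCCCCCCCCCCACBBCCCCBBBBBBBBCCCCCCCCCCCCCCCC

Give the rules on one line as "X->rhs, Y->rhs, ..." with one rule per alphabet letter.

  step 2 ⇒ step 3: CCCCACBBACBB ⇒ BB·BB·BB·BB·AC·BB·CC·CC·AC·BB·CC·CC
    A ↦ AC
    B ↦ CC
    C ↦ BB

A->AC, B->CC, C->BB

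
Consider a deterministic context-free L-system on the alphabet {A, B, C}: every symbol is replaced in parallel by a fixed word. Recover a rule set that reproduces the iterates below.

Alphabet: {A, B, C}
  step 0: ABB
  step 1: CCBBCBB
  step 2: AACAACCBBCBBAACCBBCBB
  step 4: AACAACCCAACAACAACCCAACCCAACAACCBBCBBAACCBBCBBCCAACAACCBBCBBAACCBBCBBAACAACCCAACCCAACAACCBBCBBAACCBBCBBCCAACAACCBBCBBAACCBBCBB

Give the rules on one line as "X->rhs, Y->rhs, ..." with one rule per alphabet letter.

  step 1 ⇒ step 2: CCBBCBB ⇒ AAC·AAC·CBB·CBB·AAC·CBB·CBB
    B ↦ CBB
    C ↦ AAC
  step 0 ⇒ step 1: ABB ⇒ C·CBB·CBB
    A ↦ C

A->C, B->CBB, C->AAC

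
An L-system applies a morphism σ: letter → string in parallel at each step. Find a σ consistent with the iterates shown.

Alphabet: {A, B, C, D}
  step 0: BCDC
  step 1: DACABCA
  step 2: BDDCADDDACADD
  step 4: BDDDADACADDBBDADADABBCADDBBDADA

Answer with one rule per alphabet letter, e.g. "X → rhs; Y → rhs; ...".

  step 1 ⇒ step 2: DACABCA ⇒ B·DD·CA·DD·DA·CA·DD
    A ↦ DD
    B ↦ DA
    C ↦ CA
    D ↦ B

A->DD, B->DA, C->CA, D->B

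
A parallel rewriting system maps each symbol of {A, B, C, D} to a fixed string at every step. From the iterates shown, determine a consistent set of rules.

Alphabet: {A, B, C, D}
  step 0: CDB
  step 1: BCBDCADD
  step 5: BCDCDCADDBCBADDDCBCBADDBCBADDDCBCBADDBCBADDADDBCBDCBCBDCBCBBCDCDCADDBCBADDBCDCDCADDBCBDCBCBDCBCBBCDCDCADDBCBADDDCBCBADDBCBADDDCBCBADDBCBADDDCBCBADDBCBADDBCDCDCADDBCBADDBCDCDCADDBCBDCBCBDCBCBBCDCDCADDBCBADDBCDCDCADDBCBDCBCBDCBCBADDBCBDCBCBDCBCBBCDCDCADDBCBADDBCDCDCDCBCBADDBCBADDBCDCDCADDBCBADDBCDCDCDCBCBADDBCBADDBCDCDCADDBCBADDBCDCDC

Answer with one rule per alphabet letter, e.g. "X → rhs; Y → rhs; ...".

A->BC, B->ADD, C->BCB, D->DC

  step 0 ⇒ step 1: CDB ⇒ BCB·DC·ADD
    B ↦ ADD
    C ↦ BCB
    D ↦ DC
    A ↦ BC  (constrained at step 1)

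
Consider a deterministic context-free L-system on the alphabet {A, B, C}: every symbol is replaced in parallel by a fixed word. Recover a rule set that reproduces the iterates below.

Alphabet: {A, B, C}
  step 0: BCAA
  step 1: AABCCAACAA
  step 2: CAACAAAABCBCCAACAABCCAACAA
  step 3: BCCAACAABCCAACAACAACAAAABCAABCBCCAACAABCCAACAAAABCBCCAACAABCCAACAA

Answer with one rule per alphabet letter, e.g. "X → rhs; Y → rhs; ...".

A->CAA, B->AA, C->BC

  step 2 ⇒ step 3: CAACAAAABCBCCAACAABCCAACAA ⇒ BC·CAA·CAA·BC·CAA·CAA·CAA·CAA·AA·BC·AA·BC·BC·CAA·CAA·BC·CAA·CAA·AA·BC·BC·CAA·CAA·BC·CAA·CAA
    A ↦ CAA
    B ↦ AA
    C ↦ BC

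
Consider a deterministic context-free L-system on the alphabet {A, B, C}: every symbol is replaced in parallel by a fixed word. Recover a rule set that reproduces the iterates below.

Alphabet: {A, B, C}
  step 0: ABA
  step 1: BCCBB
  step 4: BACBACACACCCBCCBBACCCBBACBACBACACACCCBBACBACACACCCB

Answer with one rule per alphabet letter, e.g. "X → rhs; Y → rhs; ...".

A->B, B->CCB, C->AC

  step 0 ⇒ step 1: ABA ⇒ B·CCB·B
    A ↦ B
    B ↦ CCB
    C ↦ AC  (constrained at step 1)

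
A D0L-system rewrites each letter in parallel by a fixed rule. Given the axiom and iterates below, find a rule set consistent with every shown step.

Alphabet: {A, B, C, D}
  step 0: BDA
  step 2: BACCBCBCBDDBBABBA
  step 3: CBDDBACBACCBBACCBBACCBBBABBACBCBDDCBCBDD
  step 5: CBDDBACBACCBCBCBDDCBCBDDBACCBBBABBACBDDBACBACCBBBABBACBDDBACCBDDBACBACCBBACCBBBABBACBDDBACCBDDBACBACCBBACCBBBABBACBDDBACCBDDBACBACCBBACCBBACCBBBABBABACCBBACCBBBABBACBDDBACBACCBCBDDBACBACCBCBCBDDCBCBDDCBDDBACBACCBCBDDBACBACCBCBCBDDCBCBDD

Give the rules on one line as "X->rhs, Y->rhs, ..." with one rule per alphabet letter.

A->DD, B->CB, C->BAC, D->BBA

  step 2 ⇒ step 3: BACCBCBCBDDBBABBA ⇒ CB·DD·BAC·BAC·CB·BAC·CB·BAC·CB·BBA·BBA·CB·CB·DD·CB·CB·DD
    A ↦ DD
    B ↦ CB
    C ↦ BAC
    D ↦ BBA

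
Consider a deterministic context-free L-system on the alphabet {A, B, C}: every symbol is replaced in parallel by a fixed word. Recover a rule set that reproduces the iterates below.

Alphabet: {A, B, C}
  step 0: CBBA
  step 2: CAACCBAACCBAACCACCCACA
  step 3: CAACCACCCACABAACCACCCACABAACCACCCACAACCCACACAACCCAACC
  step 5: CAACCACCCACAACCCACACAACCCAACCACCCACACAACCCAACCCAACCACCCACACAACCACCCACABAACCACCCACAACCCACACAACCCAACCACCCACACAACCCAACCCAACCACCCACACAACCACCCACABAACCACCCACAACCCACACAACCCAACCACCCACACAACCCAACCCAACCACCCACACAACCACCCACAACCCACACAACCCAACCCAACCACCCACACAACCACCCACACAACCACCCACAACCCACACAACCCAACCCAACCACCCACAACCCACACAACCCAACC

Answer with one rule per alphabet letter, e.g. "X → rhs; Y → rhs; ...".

  step 2 ⇒ step 3: CAACCBAACCBAACCACCCACA ⇒ CA·ACC·ACC·CA·CA·BA·ACC·ACC·CA·CA·BA·ACC·ACC·CA·CA·ACC·CA·CA·CA·ACC·CA·ACC
    A ↦ ACC
    B ↦ BA
    C ↦ CA

A->ACC, B->BA, C->CA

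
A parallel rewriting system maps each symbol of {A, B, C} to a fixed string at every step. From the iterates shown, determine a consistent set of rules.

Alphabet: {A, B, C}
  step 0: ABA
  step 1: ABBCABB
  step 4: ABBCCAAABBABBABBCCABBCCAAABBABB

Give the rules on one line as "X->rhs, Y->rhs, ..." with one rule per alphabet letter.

A->ABB, B->C, C->A

  step 0 ⇒ step 1: ABA ⇒ ABB·C·ABB
    A ↦ ABB
    B ↦ C
    C ↦ A  (constrained at step 1)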